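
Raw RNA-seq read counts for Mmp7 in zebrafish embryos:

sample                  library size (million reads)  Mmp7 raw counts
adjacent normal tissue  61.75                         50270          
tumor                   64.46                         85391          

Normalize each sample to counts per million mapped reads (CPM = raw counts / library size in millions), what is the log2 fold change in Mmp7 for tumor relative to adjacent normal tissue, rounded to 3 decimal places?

0.702

CPM(adjacent normal tissue) = 50270 / 61.75 = 814.0891
CPM(tumor) = 85391 / 64.46 = 1324.7130
Fold change = 1324.7130 / 814.0891 = 1.62723
log2(1.62723) = 0.7024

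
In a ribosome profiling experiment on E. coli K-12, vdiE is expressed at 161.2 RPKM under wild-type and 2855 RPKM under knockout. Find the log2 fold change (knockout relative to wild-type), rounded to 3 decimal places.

Fold change = 2855 / 161.2 = 17.7109
log2(17.7109) = 4.1466

4.147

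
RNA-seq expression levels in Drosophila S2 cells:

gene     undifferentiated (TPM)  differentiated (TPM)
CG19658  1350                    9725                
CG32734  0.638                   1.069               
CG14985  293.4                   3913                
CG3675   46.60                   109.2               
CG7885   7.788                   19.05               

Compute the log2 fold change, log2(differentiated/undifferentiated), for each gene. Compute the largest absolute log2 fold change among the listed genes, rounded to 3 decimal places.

3.737

log2(9725/1350) = 2.849  (CG19658)
log2(1.069/0.638) = 0.745  (CG32734)
log2(3913/293.4) = 3.737  (CG14985)
log2(109.2/46.60) = 1.229  (CG3675)
log2(19.05/7.788) = 1.290  (CG7885)
The largest magnitude belongs to CG14985.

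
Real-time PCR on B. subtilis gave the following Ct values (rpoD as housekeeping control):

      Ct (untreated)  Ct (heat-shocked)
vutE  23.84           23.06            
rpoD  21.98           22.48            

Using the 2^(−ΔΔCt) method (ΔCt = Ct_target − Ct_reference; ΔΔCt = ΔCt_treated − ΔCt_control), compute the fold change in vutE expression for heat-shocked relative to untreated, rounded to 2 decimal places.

ΔCt(untreated) = 23.840 − 21.980 = 1.860
ΔCt(heat-shocked) = 23.060 − 22.480 = 0.580
ΔΔCt = 0.580 − 1.860 = -1.280
Fold change = 2^(−(-1.280)) = 2^1.280 = 2.428

2.43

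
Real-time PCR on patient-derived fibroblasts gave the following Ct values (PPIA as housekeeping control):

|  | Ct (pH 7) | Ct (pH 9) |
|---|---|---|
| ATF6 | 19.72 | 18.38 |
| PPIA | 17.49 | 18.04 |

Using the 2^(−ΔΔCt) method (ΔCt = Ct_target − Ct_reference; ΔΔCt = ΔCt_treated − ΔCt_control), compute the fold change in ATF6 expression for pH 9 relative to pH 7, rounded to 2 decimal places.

ΔCt(pH 7) = 19.720 − 17.490 = 2.230
ΔCt(pH 9) = 18.380 − 18.040 = 0.340
ΔΔCt = 0.340 − 2.230 = -1.890
Fold change = 2^(−(-1.890)) = 2^1.890 = 3.706

3.71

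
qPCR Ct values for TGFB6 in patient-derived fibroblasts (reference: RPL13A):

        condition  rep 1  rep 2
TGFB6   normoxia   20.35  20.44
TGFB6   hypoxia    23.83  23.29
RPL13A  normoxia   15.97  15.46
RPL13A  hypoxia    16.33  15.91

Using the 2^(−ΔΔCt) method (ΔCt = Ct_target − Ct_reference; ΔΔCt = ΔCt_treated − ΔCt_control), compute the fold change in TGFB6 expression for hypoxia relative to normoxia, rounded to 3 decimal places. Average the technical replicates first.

Mean Ct: TGFB6 normoxia 20.395; TGFB6 hypoxia 23.560; RPL13A normoxia 15.715; RPL13A hypoxia 16.120
ΔCt(normoxia) = 20.395 − 15.715 = 4.680
ΔCt(hypoxia) = 23.560 − 16.120 = 7.440
ΔΔCt = 7.440 − 4.680 = 2.760
Fold change = 2^(−2.760) = 0.1476

0.148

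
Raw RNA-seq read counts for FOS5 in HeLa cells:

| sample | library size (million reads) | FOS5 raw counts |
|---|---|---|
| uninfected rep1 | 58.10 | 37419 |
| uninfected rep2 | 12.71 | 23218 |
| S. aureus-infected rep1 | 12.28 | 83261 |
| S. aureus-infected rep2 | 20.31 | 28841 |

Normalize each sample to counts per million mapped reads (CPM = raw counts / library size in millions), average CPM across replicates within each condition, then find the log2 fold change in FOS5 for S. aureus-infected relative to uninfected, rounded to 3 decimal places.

1.731

CPM(uninfected rep1) = 37419 / 58.10 = 644.0448
CPM(uninfected rep2) = 23218 / 12.71 = 1826.7506
CPM(S. aureus-infected rep1) = 83261 / 12.28 = 6780.2117
CPM(S. aureus-infected rep2) = 28841 / 20.31 = 1420.0394
mean CPM(uninfected) = 1235.3977; mean CPM(S. aureus-infected) = 4100.1256
Fold change = 4100.1256 / 1235.3977 = 3.31887
log2(3.31887) = 1.7307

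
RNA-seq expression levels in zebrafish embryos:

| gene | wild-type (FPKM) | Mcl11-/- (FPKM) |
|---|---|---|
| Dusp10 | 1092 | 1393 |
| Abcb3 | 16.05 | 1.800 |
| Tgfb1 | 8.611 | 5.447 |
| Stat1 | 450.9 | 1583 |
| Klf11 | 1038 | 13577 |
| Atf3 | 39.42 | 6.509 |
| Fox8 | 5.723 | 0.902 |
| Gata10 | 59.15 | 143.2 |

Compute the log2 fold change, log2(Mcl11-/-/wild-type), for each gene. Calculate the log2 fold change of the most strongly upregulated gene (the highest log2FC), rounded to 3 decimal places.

3.709

log2(1393/1092) = 0.351  (Dusp10)
log2(1.800/16.05) = -3.157  (Abcb3)
log2(5.447/8.611) = -0.661  (Tgfb1)
log2(1583/450.9) = 1.812  (Stat1)
log2(13577/1038) = 3.709  (Klf11)
log2(6.509/39.42) = -2.598  (Atf3)
log2(0.902/5.723) = -2.666  (Fox8)
log2(143.2/59.15) = 1.276  (Gata10)
Klf11 is most strongly upregulated.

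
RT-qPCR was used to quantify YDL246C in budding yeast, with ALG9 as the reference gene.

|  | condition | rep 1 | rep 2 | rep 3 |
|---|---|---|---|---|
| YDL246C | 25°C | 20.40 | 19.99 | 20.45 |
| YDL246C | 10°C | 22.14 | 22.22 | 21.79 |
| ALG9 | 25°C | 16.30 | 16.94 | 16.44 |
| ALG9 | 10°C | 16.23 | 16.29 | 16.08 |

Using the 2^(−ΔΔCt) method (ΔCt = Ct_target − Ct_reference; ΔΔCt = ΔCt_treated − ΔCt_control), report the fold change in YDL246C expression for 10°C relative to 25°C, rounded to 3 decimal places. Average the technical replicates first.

0.228

Mean Ct: YDL246C 25°C 20.280; YDL246C 10°C 22.050; ALG9 25°C 16.560; ALG9 10°C 16.200
ΔCt(25°C) = 20.280 − 16.560 = 3.720
ΔCt(10°C) = 22.050 − 16.200 = 5.850
ΔΔCt = 5.850 − 3.720 = 2.130
Fold change = 2^(−2.130) = 0.2285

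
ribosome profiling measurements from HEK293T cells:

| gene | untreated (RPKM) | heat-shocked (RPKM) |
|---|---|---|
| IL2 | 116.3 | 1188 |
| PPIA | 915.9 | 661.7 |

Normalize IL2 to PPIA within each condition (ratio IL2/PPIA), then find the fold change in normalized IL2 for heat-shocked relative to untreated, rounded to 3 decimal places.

IL2/PPIA (untreated) = 116.3 / 915.9 = 0.12698
IL2/PPIA (heat-shocked) = 1188 / 661.7 = 1.7954
Fold change = 1.7954 / 0.12698 = 14.1392

14.139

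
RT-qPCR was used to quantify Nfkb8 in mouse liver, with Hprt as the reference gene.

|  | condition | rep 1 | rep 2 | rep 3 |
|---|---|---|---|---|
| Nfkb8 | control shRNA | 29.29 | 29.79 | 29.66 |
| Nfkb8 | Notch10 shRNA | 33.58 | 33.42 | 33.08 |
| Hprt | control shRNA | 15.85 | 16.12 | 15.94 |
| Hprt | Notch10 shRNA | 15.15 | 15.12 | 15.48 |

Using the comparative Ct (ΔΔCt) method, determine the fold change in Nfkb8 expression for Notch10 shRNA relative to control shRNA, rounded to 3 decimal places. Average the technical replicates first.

Mean Ct: Nfkb8 control shRNA 29.580; Nfkb8 Notch10 shRNA 33.360; Hprt control shRNA 15.970; Hprt Notch10 shRNA 15.250
ΔCt(control shRNA) = 29.580 − 15.970 = 13.610
ΔCt(Notch10 shRNA) = 33.360 − 15.250 = 18.110
ΔΔCt = 18.110 − 13.610 = 4.500
Fold change = 2^(−4.500) = 0.0442

0.044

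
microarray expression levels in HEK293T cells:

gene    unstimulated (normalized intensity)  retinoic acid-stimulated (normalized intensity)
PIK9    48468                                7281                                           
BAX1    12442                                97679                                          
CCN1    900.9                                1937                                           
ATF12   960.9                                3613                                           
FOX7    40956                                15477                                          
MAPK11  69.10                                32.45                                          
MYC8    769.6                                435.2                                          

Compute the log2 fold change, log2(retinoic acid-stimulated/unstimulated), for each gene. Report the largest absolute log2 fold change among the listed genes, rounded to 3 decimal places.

log2(7281/48468) = -2.735  (PIK9)
log2(97679/12442) = 2.973  (BAX1)
log2(1937/900.9) = 1.104  (CCN1)
log2(3613/960.9) = 1.911  (ATF12)
log2(15477/40956) = -1.404  (FOX7)
log2(32.45/69.10) = -1.090  (MAPK11)
log2(435.2/769.6) = -0.822  (MYC8)
The largest magnitude belongs to BAX1.

2.973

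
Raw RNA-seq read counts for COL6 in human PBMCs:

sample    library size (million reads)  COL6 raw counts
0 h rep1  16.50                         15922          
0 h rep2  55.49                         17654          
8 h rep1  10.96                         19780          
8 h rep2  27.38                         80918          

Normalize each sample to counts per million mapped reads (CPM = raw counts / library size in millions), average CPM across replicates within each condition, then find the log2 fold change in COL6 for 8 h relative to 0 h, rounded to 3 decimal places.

CPM(0 h rep1) = 15922 / 16.50 = 964.9697
CPM(0 h rep2) = 17654 / 55.49 = 318.1474
CPM(8 h rep1) = 19780 / 10.96 = 1804.7445
CPM(8 h rep2) = 80918 / 27.38 = 2955.3689
mean CPM(0 h) = 641.5586; mean CPM(8 h) = 2380.0567
Fold change = 2380.0567 / 641.5586 = 3.70980
log2(3.70980) = 1.8913

1.891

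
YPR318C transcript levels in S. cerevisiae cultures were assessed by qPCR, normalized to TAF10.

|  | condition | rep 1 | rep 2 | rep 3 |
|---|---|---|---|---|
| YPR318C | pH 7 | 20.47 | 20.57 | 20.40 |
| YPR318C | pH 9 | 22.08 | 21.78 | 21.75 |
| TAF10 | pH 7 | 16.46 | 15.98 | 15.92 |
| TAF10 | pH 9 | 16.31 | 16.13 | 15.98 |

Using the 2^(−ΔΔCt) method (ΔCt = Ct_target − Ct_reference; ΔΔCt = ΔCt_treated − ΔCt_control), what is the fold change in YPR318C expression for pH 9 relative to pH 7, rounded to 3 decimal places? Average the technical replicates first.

Mean Ct: YPR318C pH 7 20.480; YPR318C pH 9 21.870; TAF10 pH 7 16.120; TAF10 pH 9 16.140
ΔCt(pH 7) = 20.480 − 16.120 = 4.360
ΔCt(pH 9) = 21.870 − 16.140 = 5.730
ΔΔCt = 5.730 − 4.360 = 1.370
Fold change = 2^(−1.370) = 0.3869

0.387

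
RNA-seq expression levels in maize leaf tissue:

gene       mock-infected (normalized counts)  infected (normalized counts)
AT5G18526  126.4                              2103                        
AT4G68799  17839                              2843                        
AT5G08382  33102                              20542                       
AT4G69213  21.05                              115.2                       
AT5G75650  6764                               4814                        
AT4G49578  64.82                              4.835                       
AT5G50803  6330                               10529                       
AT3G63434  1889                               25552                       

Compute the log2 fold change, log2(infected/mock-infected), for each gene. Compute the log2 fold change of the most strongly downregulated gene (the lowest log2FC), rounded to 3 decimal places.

-3.745

log2(2103/126.4) = 4.056  (AT5G18526)
log2(2843/17839) = -2.650  (AT4G68799)
log2(20542/33102) = -0.688  (AT5G08382)
log2(115.2/21.05) = 2.452  (AT4G69213)
log2(4814/6764) = -0.491  (AT5G75650)
log2(4.835/64.82) = -3.745  (AT4G49578)
log2(10529/6330) = 0.734  (AT5G50803)
log2(25552/1889) = 3.758  (AT3G63434)
AT4G49578 is most strongly downregulated.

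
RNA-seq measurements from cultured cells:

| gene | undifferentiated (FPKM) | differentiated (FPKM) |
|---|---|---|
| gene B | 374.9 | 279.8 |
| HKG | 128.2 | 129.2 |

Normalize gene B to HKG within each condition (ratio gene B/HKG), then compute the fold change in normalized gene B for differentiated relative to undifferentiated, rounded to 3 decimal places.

0.741

gene B/HKG (undifferentiated) = 374.9 / 128.2 = 2.9243
gene B/HKG (differentiated) = 279.8 / 129.2 = 2.1656
Fold change = 2.1656 / 2.9243 = 0.7406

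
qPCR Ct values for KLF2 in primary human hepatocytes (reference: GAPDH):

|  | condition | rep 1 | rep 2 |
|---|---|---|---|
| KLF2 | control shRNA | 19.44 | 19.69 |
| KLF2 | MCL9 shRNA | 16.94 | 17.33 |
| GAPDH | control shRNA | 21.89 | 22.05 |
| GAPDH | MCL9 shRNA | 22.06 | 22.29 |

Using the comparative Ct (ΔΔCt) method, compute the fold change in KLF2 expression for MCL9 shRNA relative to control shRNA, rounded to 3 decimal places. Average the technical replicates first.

Mean Ct: KLF2 control shRNA 19.565; KLF2 MCL9 shRNA 17.135; GAPDH control shRNA 21.970; GAPDH MCL9 shRNA 22.175
ΔCt(control shRNA) = 19.565 − 21.970 = -2.405
ΔCt(MCL9 shRNA) = 17.135 − 22.175 = -5.040
ΔΔCt = -5.040 − (-2.405) = -2.635
Fold change = 2^(−(-2.635)) = 2^2.635 = 6.2118

6.212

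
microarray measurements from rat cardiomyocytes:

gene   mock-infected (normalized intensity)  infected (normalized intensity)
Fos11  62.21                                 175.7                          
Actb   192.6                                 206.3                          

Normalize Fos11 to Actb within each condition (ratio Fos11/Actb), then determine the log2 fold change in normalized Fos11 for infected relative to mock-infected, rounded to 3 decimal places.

Fos11/Actb (mock-infected) = 62.21 / 192.6 = 0.323
Fos11/Actb (infected) = 175.7 / 206.3 = 0.85167
Fold change = 0.85167 / 0.323 = 2.6367
log2(2.6367) = 1.3988

1.399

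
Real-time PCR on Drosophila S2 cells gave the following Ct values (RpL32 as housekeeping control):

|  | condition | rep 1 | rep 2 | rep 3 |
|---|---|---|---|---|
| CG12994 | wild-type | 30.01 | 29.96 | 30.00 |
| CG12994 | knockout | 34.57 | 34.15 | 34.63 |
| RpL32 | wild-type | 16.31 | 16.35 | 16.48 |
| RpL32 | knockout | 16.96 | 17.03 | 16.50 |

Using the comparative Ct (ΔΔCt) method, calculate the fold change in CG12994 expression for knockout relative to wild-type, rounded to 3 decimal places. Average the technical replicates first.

Mean Ct: CG12994 wild-type 29.990; CG12994 knockout 34.450; RpL32 wild-type 16.380; RpL32 knockout 16.830
ΔCt(wild-type) = 29.990 − 16.380 = 13.610
ΔCt(knockout) = 34.450 − 16.830 = 17.620
ΔΔCt = 17.620 − 13.610 = 4.010
Fold change = 2^(−4.010) = 0.0621

0.062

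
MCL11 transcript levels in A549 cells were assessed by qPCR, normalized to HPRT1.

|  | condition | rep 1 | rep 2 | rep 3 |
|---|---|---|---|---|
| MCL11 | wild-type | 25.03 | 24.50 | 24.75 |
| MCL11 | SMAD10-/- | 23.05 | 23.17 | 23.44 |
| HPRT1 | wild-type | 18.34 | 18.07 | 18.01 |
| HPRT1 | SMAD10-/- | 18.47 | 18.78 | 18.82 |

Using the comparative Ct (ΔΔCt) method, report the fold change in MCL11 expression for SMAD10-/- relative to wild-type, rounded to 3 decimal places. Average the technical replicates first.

Mean Ct: MCL11 wild-type 24.760; MCL11 SMAD10-/- 23.220; HPRT1 wild-type 18.140; HPRT1 SMAD10-/- 18.690
ΔCt(wild-type) = 24.760 − 18.140 = 6.620
ΔCt(SMAD10-/-) = 23.220 − 18.690 = 4.530
ΔΔCt = 4.530 − 6.620 = -2.090
Fold change = 2^(−(-2.090)) = 2^2.090 = 4.2575

4.257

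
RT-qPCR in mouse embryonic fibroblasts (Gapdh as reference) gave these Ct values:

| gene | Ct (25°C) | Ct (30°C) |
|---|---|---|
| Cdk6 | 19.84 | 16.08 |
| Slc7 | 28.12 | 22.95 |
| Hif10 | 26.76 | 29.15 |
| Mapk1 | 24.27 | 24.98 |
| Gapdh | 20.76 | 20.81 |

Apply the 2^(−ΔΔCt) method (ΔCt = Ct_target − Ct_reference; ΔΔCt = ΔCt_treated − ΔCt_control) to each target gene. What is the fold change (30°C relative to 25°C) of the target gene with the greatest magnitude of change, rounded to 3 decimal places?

37.271

Cdk6: ΔΔCt = (16.08−20.81) − (19.84−20.76) = -4.73 − (-0.92) = -3.81; fold change = 2^3.81 = 14.026
Slc7: ΔΔCt = (22.95−20.81) − (28.12−20.76) = 2.14 − 7.36 = -5.22; fold change = 2^5.22 = 37.271
Hif10: ΔΔCt = (29.15−20.81) − (26.76−20.76) = 8.34 − 6.00 = 2.34; fold change = 2^-2.34 = 0.198
Mapk1: ΔΔCt = (24.98−20.81) − (24.27−20.76) = 4.17 − 3.51 = 0.66; fold change = 2^-0.66 = 0.633
Slc7 has the largest |ΔΔCt| = 5.22.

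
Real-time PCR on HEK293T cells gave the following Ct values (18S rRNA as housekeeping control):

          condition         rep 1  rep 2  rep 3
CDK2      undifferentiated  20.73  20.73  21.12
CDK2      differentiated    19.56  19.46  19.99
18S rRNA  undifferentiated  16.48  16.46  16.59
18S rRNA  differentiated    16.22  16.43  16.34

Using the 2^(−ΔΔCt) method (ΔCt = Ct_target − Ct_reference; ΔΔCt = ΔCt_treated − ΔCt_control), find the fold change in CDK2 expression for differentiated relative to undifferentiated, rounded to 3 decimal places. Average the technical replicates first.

2.014

Mean Ct: CDK2 undifferentiated 20.860; CDK2 differentiated 19.670; 18S rRNA undifferentiated 16.510; 18S rRNA differentiated 16.330
ΔCt(undifferentiated) = 20.860 − 16.510 = 4.350
ΔCt(differentiated) = 19.670 − 16.330 = 3.340
ΔΔCt = 3.340 − 4.350 = -1.010
Fold change = 2^(−(-1.010)) = 2^1.010 = 2.0139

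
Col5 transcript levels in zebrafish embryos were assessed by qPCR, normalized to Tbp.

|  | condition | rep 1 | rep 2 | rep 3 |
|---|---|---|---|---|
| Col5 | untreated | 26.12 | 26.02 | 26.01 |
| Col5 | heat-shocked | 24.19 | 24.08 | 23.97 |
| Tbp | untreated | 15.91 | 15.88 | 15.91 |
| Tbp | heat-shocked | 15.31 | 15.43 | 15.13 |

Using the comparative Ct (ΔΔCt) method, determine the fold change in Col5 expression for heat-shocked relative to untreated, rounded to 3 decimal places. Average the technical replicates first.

Mean Ct: Col5 untreated 26.050; Col5 heat-shocked 24.080; Tbp untreated 15.900; Tbp heat-shocked 15.290
ΔCt(untreated) = 26.050 − 15.900 = 10.150
ΔCt(heat-shocked) = 24.080 − 15.290 = 8.790
ΔΔCt = 8.790 − 10.150 = -1.360
Fold change = 2^(−(-1.360)) = 2^1.360 = 2.5669

2.567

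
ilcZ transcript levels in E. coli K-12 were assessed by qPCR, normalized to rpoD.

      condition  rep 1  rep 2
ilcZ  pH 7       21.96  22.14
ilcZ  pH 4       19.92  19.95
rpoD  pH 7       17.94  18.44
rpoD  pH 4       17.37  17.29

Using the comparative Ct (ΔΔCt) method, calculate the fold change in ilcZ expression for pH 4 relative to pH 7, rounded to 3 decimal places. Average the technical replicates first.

2.387

Mean Ct: ilcZ pH 7 22.050; ilcZ pH 4 19.935; rpoD pH 7 18.190; rpoD pH 4 17.330
ΔCt(pH 7) = 22.050 − 18.190 = 3.860
ΔCt(pH 4) = 19.935 − 17.330 = 2.605
ΔΔCt = 2.605 − 3.860 = -1.255
Fold change = 2^(−(-1.255)) = 2^1.255 = 2.3867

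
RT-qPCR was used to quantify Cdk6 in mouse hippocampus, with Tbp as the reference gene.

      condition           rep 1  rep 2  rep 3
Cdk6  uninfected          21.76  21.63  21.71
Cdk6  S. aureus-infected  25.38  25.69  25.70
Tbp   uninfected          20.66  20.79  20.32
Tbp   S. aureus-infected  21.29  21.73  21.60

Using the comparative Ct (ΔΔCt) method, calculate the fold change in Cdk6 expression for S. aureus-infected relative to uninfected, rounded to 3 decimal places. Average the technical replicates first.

Mean Ct: Cdk6 uninfected 21.700; Cdk6 S. aureus-infected 25.590; Tbp uninfected 20.590; Tbp S. aureus-infected 21.540
ΔCt(uninfected) = 21.700 − 20.590 = 1.110
ΔCt(S. aureus-infected) = 25.590 − 21.540 = 4.050
ΔΔCt = 4.050 − 1.110 = 2.940
Fold change = 2^(−2.940) = 0.1303

0.130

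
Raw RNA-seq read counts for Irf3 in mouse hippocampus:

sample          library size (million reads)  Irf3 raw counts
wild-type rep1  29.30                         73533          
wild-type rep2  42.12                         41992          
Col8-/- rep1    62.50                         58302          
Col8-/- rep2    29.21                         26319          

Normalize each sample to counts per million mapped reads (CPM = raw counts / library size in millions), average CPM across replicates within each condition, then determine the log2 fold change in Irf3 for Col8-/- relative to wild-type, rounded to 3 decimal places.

CPM(wild-type rep1) = 73533 / 29.30 = 2509.6587
CPM(wild-type rep2) = 41992 / 42.12 = 996.9611
CPM(Col8-/- rep1) = 58302 / 62.50 = 932.8320
CPM(Col8-/- rep2) = 26319 / 29.21 = 901.0270
mean CPM(wild-type) = 1753.3099; mean CPM(Col8-/-) = 916.9295
Fold change = 916.9295 / 1753.3099 = 0.52297
log2(0.52297) = -0.9352

-0.935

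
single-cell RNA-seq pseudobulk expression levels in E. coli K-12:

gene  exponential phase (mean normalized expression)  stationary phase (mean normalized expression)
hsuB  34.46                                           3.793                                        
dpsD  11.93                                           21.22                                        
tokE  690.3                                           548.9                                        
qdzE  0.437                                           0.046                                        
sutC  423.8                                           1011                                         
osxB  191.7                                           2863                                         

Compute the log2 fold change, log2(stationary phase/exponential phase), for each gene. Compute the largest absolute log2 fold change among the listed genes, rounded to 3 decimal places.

log2(3.793/34.46) = -3.184  (hsuB)
log2(21.22/11.93) = 0.831  (dpsD)
log2(548.9/690.3) = -0.331  (tokE)
log2(0.046/0.437) = -3.248  (qdzE)
log2(1011/423.8) = 1.254  (sutC)
log2(2863/191.7) = 3.901  (osxB)
The largest magnitude belongs to osxB.

3.901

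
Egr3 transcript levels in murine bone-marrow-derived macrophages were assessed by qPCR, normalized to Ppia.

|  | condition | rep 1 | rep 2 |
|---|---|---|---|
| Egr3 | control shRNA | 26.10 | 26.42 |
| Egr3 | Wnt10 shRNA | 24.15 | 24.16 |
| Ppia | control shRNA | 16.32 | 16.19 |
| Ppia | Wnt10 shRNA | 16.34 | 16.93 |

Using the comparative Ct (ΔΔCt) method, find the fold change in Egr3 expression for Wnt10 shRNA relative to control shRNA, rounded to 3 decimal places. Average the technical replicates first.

Mean Ct: Egr3 control shRNA 26.260; Egr3 Wnt10 shRNA 24.155; Ppia control shRNA 16.255; Ppia Wnt10 shRNA 16.635
ΔCt(control shRNA) = 26.260 − 16.255 = 10.005
ΔCt(Wnt10 shRNA) = 24.155 − 16.635 = 7.520
ΔΔCt = 7.520 − 10.005 = -2.485
Fold change = 2^(−(-2.485)) = 2^2.485 = 5.5983

5.598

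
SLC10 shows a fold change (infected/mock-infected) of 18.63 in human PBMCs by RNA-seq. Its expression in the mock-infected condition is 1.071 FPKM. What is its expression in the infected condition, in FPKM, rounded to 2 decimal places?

infected expression = 1.071 × 18.63 = 19.95

19.95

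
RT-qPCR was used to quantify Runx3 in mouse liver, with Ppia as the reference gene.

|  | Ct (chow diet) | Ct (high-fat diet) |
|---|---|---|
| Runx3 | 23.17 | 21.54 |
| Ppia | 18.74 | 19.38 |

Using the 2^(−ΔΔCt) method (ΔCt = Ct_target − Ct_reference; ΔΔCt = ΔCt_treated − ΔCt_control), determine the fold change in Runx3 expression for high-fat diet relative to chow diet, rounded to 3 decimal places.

ΔCt(chow diet) = 23.170 − 18.740 = 4.430
ΔCt(high-fat diet) = 21.540 − 19.380 = 2.160
ΔΔCt = 2.160 − 4.430 = -2.270
Fold change = 2^(−(-2.270)) = 2^2.270 = 4.8232

4.823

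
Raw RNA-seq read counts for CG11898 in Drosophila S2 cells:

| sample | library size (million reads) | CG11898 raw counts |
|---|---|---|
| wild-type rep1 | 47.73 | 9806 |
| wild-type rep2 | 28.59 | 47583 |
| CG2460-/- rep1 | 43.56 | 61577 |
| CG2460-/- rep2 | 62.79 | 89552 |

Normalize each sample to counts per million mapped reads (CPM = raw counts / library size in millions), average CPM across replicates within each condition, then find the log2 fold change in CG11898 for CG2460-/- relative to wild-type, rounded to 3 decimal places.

0.603

CPM(wild-type rep1) = 9806 / 47.73 = 205.4473
CPM(wild-type rep2) = 47583 / 28.59 = 1664.3232
CPM(CG2460-/- rep1) = 61577 / 43.56 = 1413.6134
CPM(CG2460-/- rep2) = 89552 / 62.79 = 1426.2144
mean CPM(wild-type) = 934.8852; mean CPM(CG2460-/-) = 1419.9139
Fold change = 1419.9139 / 934.8852 = 1.51881
log2(1.51881) = 0.6029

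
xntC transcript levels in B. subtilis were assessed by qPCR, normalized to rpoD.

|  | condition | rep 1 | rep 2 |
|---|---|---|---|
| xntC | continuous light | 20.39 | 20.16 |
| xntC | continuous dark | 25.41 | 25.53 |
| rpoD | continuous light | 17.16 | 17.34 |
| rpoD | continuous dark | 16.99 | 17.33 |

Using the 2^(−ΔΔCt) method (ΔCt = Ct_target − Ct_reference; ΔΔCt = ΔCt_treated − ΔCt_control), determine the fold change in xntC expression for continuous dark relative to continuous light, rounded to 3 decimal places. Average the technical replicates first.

Mean Ct: xntC continuous light 20.275; xntC continuous dark 25.470; rpoD continuous light 17.250; rpoD continuous dark 17.160
ΔCt(continuous light) = 20.275 − 17.250 = 3.025
ΔCt(continuous dark) = 25.470 − 17.160 = 8.310
ΔΔCt = 8.310 − 3.025 = 5.285
Fold change = 2^(−5.285) = 0.0256

0.026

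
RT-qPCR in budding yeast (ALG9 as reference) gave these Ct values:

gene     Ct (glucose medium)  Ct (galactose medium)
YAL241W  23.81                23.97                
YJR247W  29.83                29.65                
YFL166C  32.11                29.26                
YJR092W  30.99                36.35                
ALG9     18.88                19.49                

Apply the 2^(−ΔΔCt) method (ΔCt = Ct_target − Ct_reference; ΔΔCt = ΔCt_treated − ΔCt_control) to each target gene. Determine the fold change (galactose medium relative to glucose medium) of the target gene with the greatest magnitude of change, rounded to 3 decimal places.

0.037

YAL241W: ΔΔCt = (23.97−19.49) − (23.81−18.88) = 4.48 − 4.93 = -0.45; fold change = 2^0.45 = 1.366
YJR247W: ΔΔCt = (29.65−19.49) − (29.83−18.88) = 10.16 − 10.95 = -0.79; fold change = 2^0.79 = 1.729
YFL166C: ΔΔCt = (29.26−19.49) − (32.11−18.88) = 9.77 − 13.23 = -3.46; fold change = 2^3.46 = 11.004
YJR092W: ΔΔCt = (36.35−19.49) − (30.99−18.88) = 16.86 − 12.11 = 4.75; fold change = 2^-4.75 = 0.037
YJR092W has the largest |ΔΔCt| = 4.75.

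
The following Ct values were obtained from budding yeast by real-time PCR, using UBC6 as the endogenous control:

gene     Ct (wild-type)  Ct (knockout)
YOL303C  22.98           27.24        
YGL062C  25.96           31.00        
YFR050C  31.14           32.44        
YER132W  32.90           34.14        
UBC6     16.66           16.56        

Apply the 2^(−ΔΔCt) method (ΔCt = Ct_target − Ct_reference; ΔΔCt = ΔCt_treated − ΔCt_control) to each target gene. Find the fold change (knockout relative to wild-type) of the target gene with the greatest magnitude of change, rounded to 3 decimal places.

YOL303C: ΔΔCt = (27.24−16.56) − (22.98−16.66) = 10.68 − 6.32 = 4.36; fold change = 2^-4.36 = 0.049
YGL062C: ΔΔCt = (31.00−16.56) − (25.96−16.66) = 14.44 − 9.30 = 5.14; fold change = 2^-5.14 = 0.028
YFR050C: ΔΔCt = (32.44−16.56) − (31.14−16.66) = 15.88 − 14.48 = 1.40; fold change = 2^-1.40 = 0.379
YER132W: ΔΔCt = (34.14−16.56) − (32.90−16.66) = 17.58 − 16.24 = 1.34; fold change = 2^-1.34 = 0.395
YGL062C has the largest |ΔΔCt| = 5.14.

0.028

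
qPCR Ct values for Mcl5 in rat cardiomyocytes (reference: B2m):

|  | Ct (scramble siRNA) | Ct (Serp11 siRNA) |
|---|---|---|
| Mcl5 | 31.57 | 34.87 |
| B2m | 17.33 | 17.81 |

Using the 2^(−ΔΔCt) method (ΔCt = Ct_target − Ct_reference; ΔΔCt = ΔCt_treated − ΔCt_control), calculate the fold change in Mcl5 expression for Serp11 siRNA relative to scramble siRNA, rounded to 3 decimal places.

0.142

ΔCt(scramble siRNA) = 31.570 − 17.330 = 14.240
ΔCt(Serp11 siRNA) = 34.870 − 17.810 = 17.060
ΔΔCt = 17.060 − 14.240 = 2.820
Fold change = 2^(−2.820) = 0.1416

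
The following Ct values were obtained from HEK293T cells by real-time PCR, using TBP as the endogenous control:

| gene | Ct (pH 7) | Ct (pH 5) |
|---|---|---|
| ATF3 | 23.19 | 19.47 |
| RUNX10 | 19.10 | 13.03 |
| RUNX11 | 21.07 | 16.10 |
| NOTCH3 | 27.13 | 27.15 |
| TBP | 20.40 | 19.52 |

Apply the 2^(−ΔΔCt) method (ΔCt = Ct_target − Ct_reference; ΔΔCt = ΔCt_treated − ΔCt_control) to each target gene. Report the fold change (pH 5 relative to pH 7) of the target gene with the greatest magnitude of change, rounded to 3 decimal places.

36.504

ATF3: ΔΔCt = (19.47−19.52) − (23.19−20.40) = -0.05 − 2.79 = -2.84; fold change = 2^2.84 = 7.160
RUNX10: ΔΔCt = (13.03−19.52) − (19.10−20.40) = -6.49 − (-1.30) = -5.19; fold change = 2^5.19 = 36.504
RUNX11: ΔΔCt = (16.10−19.52) − (21.07−20.40) = -3.42 − 0.67 = -4.09; fold change = 2^4.09 = 17.030
NOTCH3: ΔΔCt = (27.15−19.52) − (27.13−20.40) = 7.63 − 6.73 = 0.90; fold change = 2^-0.90 = 0.536
RUNX10 has the largest |ΔΔCt| = 5.19.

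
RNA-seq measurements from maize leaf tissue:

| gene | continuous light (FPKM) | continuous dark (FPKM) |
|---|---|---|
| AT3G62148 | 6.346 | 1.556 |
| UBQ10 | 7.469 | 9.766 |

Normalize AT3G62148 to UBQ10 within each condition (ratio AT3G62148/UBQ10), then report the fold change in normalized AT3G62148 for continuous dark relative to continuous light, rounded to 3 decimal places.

AT3G62148/UBQ10 (continuous light) = 6.346 / 7.469 = 0.84965
AT3G62148/UBQ10 (continuous dark) = 1.556 / 9.766 = 0.15933
Fold change = 0.15933 / 0.84965 = 0.1875

0.188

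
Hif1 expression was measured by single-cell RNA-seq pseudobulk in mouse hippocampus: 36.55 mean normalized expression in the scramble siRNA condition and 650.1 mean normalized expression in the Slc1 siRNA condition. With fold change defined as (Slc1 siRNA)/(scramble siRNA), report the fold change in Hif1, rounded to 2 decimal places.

Fold change = 650.1 / 36.55 = 17.787
Hif1 is upregulated.

17.79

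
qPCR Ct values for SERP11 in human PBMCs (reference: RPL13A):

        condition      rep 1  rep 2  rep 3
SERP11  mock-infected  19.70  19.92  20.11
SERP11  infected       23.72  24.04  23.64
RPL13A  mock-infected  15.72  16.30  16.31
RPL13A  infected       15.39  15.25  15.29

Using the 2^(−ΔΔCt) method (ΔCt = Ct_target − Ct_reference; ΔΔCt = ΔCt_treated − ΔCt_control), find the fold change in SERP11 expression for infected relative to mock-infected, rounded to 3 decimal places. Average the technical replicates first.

Mean Ct: SERP11 mock-infected 19.910; SERP11 infected 23.800; RPL13A mock-infected 16.110; RPL13A infected 15.310
ΔCt(mock-infected) = 19.910 − 16.110 = 3.800
ΔCt(infected) = 23.800 − 15.310 = 8.490
ΔΔCt = 8.490 − 3.800 = 4.690
Fold change = 2^(−4.690) = 0.0387

0.039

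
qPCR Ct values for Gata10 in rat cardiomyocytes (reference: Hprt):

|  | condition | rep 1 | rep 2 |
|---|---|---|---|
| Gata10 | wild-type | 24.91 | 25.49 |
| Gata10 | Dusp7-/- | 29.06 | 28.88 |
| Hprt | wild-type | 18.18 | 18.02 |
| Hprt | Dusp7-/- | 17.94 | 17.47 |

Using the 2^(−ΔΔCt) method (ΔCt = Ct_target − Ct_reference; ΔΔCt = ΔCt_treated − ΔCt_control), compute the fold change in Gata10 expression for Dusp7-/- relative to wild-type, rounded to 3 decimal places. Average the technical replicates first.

Mean Ct: Gata10 wild-type 25.200; Gata10 Dusp7-/- 28.970; Hprt wild-type 18.100; Hprt Dusp7-/- 17.705
ΔCt(wild-type) = 25.200 − 18.100 = 7.100
ΔCt(Dusp7-/-) = 28.970 − 17.705 = 11.265
ΔΔCt = 11.265 − 7.100 = 4.165
Fold change = 2^(−4.165) = 0.0557

0.056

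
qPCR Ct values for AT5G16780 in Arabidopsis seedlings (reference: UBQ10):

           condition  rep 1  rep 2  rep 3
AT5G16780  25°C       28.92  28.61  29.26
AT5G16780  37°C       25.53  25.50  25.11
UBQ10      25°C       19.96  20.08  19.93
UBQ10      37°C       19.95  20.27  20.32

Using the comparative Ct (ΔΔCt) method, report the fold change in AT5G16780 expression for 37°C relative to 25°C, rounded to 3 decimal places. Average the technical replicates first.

13.361

Mean Ct: AT5G16780 25°C 28.930; AT5G16780 37°C 25.380; UBQ10 25°C 19.990; UBQ10 37°C 20.180
ΔCt(25°C) = 28.930 − 19.990 = 8.940
ΔCt(37°C) = 25.380 − 20.180 = 5.200
ΔΔCt = 5.200 − 8.940 = -3.740
Fold change = 2^(−(-3.740)) = 2^3.740 = 13.3614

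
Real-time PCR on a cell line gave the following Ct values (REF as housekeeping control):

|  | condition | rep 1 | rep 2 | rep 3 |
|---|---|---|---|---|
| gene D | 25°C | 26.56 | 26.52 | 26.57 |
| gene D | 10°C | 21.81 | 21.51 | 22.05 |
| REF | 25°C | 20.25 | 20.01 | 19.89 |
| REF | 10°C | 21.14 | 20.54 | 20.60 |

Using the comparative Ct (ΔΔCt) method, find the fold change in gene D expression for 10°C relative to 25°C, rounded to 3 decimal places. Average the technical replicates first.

44.324

Mean Ct: gene D 25°C 26.550; gene D 10°C 21.790; REF 25°C 20.050; REF 10°C 20.760
ΔCt(25°C) = 26.550 − 20.050 = 6.500
ΔCt(10°C) = 21.790 − 20.760 = 1.030
ΔΔCt = 1.030 − 6.500 = -5.470
Fold change = 2^(−(-5.470)) = 2^5.470 = 44.3235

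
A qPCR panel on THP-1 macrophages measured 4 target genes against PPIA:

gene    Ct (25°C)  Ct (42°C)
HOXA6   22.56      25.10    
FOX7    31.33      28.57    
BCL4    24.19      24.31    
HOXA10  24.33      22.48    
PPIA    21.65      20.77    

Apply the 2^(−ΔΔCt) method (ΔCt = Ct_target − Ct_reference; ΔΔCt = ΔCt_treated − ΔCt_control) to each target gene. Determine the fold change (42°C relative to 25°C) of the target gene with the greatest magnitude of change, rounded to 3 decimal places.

0.093

HOXA6: ΔΔCt = (25.10−20.77) − (22.56−21.65) = 4.33 − 0.91 = 3.42; fold change = 2^-3.42 = 0.093
FOX7: ΔΔCt = (28.57−20.77) − (31.33−21.65) = 7.80 − 9.68 = -1.88; fold change = 2^1.88 = 3.681
BCL4: ΔΔCt = (24.31−20.77) − (24.19−21.65) = 3.54 − 2.54 = 1.00; fold change = 2^-1.00 = 0.500
HOXA10: ΔΔCt = (22.48−20.77) − (24.33−21.65) = 1.71 − 2.68 = -0.97; fold change = 2^0.97 = 1.959
HOXA6 has the largest |ΔΔCt| = 3.42.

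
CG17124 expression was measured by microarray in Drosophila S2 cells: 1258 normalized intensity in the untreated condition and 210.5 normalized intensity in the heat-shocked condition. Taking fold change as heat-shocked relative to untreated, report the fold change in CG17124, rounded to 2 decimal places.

Fold change = 210.5 / 1258 = 0.167
CG17124 is downregulated.

0.17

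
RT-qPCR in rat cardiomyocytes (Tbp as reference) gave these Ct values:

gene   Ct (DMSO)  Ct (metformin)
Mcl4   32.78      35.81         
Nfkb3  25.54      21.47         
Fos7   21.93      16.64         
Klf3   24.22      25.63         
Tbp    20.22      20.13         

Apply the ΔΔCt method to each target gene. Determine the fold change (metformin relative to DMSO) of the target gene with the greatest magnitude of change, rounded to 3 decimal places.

Mcl4: ΔΔCt = (35.81−20.13) − (32.78−20.22) = 15.68 − 12.56 = 3.12; fold change = 2^-3.12 = 0.115
Nfkb3: ΔΔCt = (21.47−20.13) − (25.54−20.22) = 1.34 − 5.32 = -3.98; fold change = 2^3.98 = 15.780
Fos7: ΔΔCt = (16.64−20.13) − (21.93−20.22) = -3.49 − 1.71 = -5.20; fold change = 2^5.20 = 36.758
Klf3: ΔΔCt = (25.63−20.13) − (24.22−20.22) = 5.50 − 4.00 = 1.50; fold change = 2^-1.50 = 0.354
Fos7 has the largest |ΔΔCt| = 5.20.

36.758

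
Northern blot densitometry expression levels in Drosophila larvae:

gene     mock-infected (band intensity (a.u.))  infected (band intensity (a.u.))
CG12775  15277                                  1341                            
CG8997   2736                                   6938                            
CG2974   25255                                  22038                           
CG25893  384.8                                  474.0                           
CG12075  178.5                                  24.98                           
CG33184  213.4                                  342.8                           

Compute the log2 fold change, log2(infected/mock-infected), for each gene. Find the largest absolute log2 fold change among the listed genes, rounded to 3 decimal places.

3.510

log2(1341/15277) = -3.510  (CG12775)
log2(6938/2736) = 1.342  (CG8997)
log2(22038/25255) = -0.197  (CG2974)
log2(474.0/384.8) = 0.301  (CG25893)
log2(24.98/178.5) = -2.837  (CG12075)
log2(342.8/213.4) = 0.684  (CG33184)
The largest magnitude belongs to CG12775.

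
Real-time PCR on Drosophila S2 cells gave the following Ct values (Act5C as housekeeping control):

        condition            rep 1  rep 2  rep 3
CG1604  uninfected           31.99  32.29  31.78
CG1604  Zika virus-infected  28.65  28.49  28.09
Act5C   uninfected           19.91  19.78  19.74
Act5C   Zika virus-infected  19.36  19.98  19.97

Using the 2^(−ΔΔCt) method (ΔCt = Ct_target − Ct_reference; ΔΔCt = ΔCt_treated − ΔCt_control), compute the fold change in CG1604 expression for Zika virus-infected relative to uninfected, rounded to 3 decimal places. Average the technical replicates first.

Mean Ct: CG1604 uninfected 32.020; CG1604 Zika virus-infected 28.410; Act5C uninfected 19.810; Act5C Zika virus-infected 19.770
ΔCt(uninfected) = 32.020 − 19.810 = 12.210
ΔCt(Zika virus-infected) = 28.410 − 19.770 = 8.640
ΔΔCt = 8.640 − 12.210 = -3.570
Fold change = 2^(−(-3.570)) = 2^3.570 = 11.8762

11.876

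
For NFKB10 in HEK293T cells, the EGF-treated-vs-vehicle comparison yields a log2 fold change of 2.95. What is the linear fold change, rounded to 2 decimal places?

7.73

Fold change = 2^(2.95) = 7.727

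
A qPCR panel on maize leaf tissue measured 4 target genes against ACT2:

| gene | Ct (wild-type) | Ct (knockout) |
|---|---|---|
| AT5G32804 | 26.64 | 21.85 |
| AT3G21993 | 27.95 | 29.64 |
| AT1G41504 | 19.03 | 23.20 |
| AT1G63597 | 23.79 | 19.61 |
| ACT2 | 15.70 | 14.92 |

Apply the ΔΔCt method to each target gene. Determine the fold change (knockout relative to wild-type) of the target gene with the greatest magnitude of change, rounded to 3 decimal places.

AT5G32804: ΔΔCt = (21.85−14.92) − (26.64−15.70) = 6.93 − 10.94 = -4.01; fold change = 2^4.01 = 16.111
AT3G21993: ΔΔCt = (29.64−14.92) − (27.95−15.70) = 14.72 − 12.25 = 2.47; fold change = 2^-2.47 = 0.180
AT1G41504: ΔΔCt = (23.20−14.92) − (19.03−15.70) = 8.28 − 3.33 = 4.95; fold change = 2^-4.95 = 0.032
AT1G63597: ΔΔCt = (19.61−14.92) − (23.79−15.70) = 4.69 − 8.09 = -3.40; fold change = 2^3.40 = 10.556
AT1G41504 has the largest |ΔΔCt| = 4.95.

0.032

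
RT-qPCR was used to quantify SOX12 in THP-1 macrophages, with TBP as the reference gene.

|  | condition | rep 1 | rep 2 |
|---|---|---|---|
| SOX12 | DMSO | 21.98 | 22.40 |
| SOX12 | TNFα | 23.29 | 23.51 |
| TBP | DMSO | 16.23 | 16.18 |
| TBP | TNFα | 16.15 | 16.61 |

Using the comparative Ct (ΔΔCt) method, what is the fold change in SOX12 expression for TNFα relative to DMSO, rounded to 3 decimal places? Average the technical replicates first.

0.488

Mean Ct: SOX12 DMSO 22.190; SOX12 TNFα 23.400; TBP DMSO 16.205; TBP TNFα 16.380
ΔCt(DMSO) = 22.190 − 16.205 = 5.985
ΔCt(TNFα) = 23.400 − 16.380 = 7.020
ΔΔCt = 7.020 − 5.985 = 1.035
Fold change = 2^(−1.035) = 0.4880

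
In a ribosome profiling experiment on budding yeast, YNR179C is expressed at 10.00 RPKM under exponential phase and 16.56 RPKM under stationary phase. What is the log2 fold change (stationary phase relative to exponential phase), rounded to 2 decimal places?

Fold change = 16.56 / 10.00 = 1.6560
log2(1.6560) = 0.728

0.73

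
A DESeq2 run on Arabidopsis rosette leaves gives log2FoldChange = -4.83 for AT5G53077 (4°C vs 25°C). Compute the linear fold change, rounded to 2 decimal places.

0.04

Fold change = 2^(-4.83) = 0.035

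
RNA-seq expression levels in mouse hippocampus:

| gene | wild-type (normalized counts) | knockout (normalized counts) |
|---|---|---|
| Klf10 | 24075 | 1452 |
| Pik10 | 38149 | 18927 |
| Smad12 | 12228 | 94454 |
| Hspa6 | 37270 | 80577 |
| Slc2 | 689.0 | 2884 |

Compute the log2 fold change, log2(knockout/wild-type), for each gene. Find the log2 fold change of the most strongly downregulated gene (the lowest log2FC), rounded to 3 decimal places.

-4.051

log2(1452/24075) = -4.051  (Klf10)
log2(18927/38149) = -1.011  (Pik10)
log2(94454/12228) = 2.949  (Smad12)
log2(80577/37270) = 1.112  (Hspa6)
log2(2884/689.0) = 2.065  (Slc2)
Klf10 is most strongly downregulated.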